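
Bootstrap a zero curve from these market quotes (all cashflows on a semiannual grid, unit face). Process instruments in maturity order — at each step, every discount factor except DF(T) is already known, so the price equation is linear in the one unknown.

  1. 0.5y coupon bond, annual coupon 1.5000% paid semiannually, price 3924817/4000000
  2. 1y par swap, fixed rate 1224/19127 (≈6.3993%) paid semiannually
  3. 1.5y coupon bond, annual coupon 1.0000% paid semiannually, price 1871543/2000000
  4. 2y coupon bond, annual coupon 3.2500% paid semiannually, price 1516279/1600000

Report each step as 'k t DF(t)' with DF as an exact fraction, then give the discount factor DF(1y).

step 1 [0.5y] bond c/2=3/400: DF=(3924817/4000000 − 3/400·(0))/(1+3/400) = 9739/10000 ≈ 0.973900
step 2 [1y] swap r/2=612/19127: DF=(1 − 612/19127·(0.973900))/(1+612/19127) = 2347/2500 ≈ 0.938800
step 3 [1.5y] bond c/2=1/200: DF=(1871543/2000000 − 1/200·(0.973900+0.938800))/(1+1/200) = 576/625 ≈ 0.921600
step 4 [2y] bond c/2=13/800: DF=(1516279/1600000 − 13/800·(0.973900+0.938800+0.921600))/(1+13/800) = 1109/1250 ≈ 0.887200

1 1/2 9739/10000
2 1 2347/2500
3 3/2 576/625
4 2 1109/1250
DF(1y) = 2347/2500 ≈ 0.938800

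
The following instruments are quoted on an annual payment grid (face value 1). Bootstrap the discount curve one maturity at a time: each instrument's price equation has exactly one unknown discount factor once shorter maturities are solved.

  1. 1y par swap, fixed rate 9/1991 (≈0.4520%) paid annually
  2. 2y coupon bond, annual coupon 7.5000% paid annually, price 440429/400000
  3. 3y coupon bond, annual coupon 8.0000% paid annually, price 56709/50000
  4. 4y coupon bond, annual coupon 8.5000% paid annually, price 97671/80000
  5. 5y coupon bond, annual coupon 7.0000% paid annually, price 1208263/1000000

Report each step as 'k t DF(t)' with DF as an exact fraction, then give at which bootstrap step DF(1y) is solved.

step 1 [1y] swap r/1=9/1991: DF=(1 − 9/1991·(0))/(1+9/1991) = 1991/2000 ≈ 0.995500
step 2 [2y] bond c/1=3/40: DF=(440429/400000 − 3/40·(0.995500))/(1+3/40) = 2387/2500 ≈ 0.954800
step 3 [3y] bond c/1=2/25: DF=(56709/50000 − 2/25·(0.995500+0.954800))/(1+2/25) = 9057/10000 ≈ 0.905700
step 4 [4y] bond c/1=17/200: DF=(97671/80000 − 17/200·(0.995500+0.954800+0.905700))/(1+17/200) = 1803/2000 ≈ 0.901500
step 5 [5y] bond c/1=7/100: DF=(1208263/1000000 − 7/100·(0.995500+0.954800+0.905700+0.901500))/(1+7/100) = 4417/5000 ≈ 0.883400

1 1 1991/2000
2 2 2387/2500
3 3 9057/10000
4 4 1803/2000
5 5 4417/5000
DF(1y) is solved at step 1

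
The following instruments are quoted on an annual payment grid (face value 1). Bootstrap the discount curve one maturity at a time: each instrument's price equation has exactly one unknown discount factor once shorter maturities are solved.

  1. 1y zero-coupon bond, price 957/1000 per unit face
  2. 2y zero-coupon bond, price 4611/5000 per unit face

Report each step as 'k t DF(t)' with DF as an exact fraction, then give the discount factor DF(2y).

1 1 957/1000
2 2 4611/5000
DF(2y) = 4611/5000 ≈ 0.922200

step 1 [1y] zero: DF = P = 957/1000 ≈ 0.957000
step 2 [2y] zero: DF = P = 4611/5000 ≈ 0.922200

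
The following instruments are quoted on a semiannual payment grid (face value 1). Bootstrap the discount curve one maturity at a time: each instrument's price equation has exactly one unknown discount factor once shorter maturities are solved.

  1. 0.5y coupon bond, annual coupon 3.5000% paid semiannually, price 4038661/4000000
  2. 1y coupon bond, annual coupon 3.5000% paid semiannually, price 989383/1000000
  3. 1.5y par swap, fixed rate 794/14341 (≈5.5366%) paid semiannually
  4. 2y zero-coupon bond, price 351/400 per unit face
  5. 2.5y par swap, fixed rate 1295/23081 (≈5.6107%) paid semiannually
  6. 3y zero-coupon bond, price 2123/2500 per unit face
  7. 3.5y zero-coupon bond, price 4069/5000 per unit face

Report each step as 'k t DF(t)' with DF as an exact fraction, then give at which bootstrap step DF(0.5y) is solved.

1 1/2 9923/10000
2 1 9553/10000
3 3/2 4603/5000
4 2 351/400
5 5/2 1741/2000
6 3 2123/2500
7 7/2 4069/5000
DF(0.5y) is solved at step 1

step 1 [0.5y] bond c/2=7/400: DF=(4038661/4000000 − 7/400·(0))/(1+7/400) = 9923/10000 ≈ 0.992300
step 2 [1y] bond c/2=7/400: DF=(989383/1000000 − 7/400·(0.992300))/(1+7/400) = 9553/10000 ≈ 0.955300
step 3 [1.5y] swap r/2=397/14341: DF=(1 − 397/14341·(0.992300+0.955300))/(1+397/14341) = 4603/5000 ≈ 0.920600
step 4 [2y] zero: DF = P = 351/400 ≈ 0.877500
step 5 [2.5y] swap r/2=1295/46162: DF=(1 − 1295/46162·(0.992300+0.955300+0.920600+0.877500))/(1+1295/46162) = 1741/2000 ≈ 0.870500
step 6 [3y] zero: DF = P = 2123/2500 ≈ 0.849200
step 7 [3.5y] zero: DF = P = 4069/5000 ≈ 0.813800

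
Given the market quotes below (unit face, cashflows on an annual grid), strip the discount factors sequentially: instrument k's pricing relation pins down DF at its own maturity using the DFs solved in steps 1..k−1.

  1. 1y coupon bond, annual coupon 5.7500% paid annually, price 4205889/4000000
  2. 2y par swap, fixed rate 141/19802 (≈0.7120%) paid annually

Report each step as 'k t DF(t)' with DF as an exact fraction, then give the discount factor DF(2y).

step 1 [1y] bond c/1=23/400: DF=(4205889/4000000 − 23/400·(0))/(1+23/400) = 9943/10000 ≈ 0.994300
step 2 [2y] swap r/1=141/19802: DF=(1 − 141/19802·(0.994300))/(1+141/19802) = 9859/10000 ≈ 0.985900

1 1 9943/10000
2 2 9859/10000
DF(2y) = 9859/10000 ≈ 0.985900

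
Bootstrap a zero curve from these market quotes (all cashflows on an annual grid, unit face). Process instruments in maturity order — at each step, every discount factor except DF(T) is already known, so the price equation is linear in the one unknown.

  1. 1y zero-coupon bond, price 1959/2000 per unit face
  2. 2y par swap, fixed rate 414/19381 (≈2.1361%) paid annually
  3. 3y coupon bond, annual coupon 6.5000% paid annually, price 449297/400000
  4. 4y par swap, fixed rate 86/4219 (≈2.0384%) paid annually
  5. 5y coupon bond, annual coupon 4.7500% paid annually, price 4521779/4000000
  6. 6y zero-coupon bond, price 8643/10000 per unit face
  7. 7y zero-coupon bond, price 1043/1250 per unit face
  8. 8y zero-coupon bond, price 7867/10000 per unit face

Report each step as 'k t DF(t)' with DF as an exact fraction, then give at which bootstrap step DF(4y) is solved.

1 1 1959/2000
2 2 4793/5000
3 3 2341/2500
4 4 4613/5000
5 5 907/1000
6 6 8643/10000
7 7 1043/1250
8 8 7867/10000
DF(4y) is solved at step 4

step 1 [1y] zero: DF = P = 1959/2000 ≈ 0.979500
step 2 [2y] swap r/1=414/19381: DF=(1 − 414/19381·(0.979500))/(1+414/19381) = 4793/5000 ≈ 0.958600
step 3 [3y] bond c/1=13/200: DF=(449297/400000 − 13/200·(0.979500+0.958600))/(1+13/200) = 2341/2500 ≈ 0.936400
step 4 [4y] swap r/1=86/4219: DF=(1 − 86/4219·(0.979500+0.958600+0.936400))/(1+86/4219) = 4613/5000 ≈ 0.922600
step 5 [5y] bond c/1=19/400: DF=(4521779/4000000 − 19/400·(0.979500+0.958600+0.936400+0.922600))/(1+19/400) = 907/1000 ≈ 0.907000
step 6 [6y] zero: DF = P = 8643/10000 ≈ 0.864300
step 7 [7y] zero: DF = P = 1043/1250 ≈ 0.834400
step 8 [8y] zero: DF = P = 7867/10000 ≈ 0.786700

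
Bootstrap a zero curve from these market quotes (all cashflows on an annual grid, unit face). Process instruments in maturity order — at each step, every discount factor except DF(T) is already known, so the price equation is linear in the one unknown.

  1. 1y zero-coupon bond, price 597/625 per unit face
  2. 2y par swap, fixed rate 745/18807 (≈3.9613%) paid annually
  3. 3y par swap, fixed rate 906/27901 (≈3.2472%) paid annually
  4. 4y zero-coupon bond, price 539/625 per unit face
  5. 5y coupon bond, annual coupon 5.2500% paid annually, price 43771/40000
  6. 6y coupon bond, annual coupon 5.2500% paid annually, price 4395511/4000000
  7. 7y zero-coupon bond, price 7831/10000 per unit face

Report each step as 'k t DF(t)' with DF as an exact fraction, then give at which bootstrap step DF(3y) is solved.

step 1 [1y] zero: DF = P = 597/625 ≈ 0.955200
step 2 [2y] swap r/1=745/18807: DF=(1 − 745/18807·(0.955200))/(1+745/18807) = 1851/2000 ≈ 0.925500
step 3 [3y] swap r/1=906/27901: DF=(1 − 906/27901·(0.955200+0.925500))/(1+906/27901) = 4547/5000 ≈ 0.909400
step 4 [4y] zero: DF = P = 539/625 ≈ 0.862400
step 5 [5y] bond c/1=21/400: DF=(43771/40000 − 21/400·(0.955200+0.925500+0.909400+0.862400))/(1+21/400) = 343/400 ≈ 0.857500
step 6 [6y] bond c/1=21/400: DF=(4395511/4000000 − 21/400·(0.955200+0.925500+0.909400+0.862400+0.857500))/(1+21/400) = 8191/10000 ≈ 0.819100
step 7 [7y] zero: DF = P = 7831/10000 ≈ 0.783100

1 1 597/625
2 2 1851/2000
3 3 4547/5000
4 4 539/625
5 5 343/400
6 6 8191/10000
7 7 7831/10000
DF(3y) is solved at step 3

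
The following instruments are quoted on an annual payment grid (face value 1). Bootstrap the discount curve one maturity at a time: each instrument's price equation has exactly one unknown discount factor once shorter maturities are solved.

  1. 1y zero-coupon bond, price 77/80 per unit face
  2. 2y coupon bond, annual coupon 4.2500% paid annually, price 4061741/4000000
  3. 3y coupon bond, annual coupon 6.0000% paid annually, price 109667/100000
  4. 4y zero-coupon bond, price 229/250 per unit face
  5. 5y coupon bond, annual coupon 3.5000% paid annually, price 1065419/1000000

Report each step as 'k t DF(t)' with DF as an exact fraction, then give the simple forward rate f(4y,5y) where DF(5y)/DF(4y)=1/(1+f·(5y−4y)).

1 1 77/80
2 2 2337/2500
3 3 1159/1250
4 4 229/250
5 5 9029/10000
f(4y,5y) = ((229/250)/(9029/10000) − 1)/(1) = 131/9029 ≈ 1.4509%

step 1 [1y] zero: DF = P = 77/80 ≈ 0.962500
step 2 [2y] bond c/1=17/400: DF=(4061741/4000000 − 17/400·(0.962500))/(1+17/400) = 2337/2500 ≈ 0.934800
step 3 [3y] bond c/1=3/50: DF=(109667/100000 − 3/50·(0.962500+0.934800))/(1+3/50) = 1159/1250 ≈ 0.927200
step 4 [4y] zero: DF = P = 229/250 ≈ 0.916000
step 5 [5y] bond c/1=7/200: DF=(1065419/1000000 − 7/200·(0.962500+0.934800+0.927200+0.916000))/(1+7/200) = 9029/10000 ≈ 0.902900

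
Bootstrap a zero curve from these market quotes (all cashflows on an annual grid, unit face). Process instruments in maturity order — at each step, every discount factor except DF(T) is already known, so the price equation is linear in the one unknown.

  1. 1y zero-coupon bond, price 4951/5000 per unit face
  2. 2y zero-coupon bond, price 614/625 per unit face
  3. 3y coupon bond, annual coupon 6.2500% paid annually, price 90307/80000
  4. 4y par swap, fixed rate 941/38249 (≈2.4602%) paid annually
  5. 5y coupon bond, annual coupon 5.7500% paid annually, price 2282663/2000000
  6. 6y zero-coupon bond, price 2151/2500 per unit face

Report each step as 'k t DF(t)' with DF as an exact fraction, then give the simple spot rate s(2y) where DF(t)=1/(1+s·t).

1 1 4951/5000
2 2 614/625
3 3 1183/1250
4 4 9059/10000
5 5 8713/10000
6 6 2151/2500
s(2y) = (1/(614/625) − 1)/(2) = 11/1228 ≈ 0.8958%

step 1 [1y] zero: DF = P = 4951/5000 ≈ 0.990200
step 2 [2y] zero: DF = P = 614/625 ≈ 0.982400
step 3 [3y] bond c/1=1/16: DF=(90307/80000 − 1/16·(0.990200+0.982400))/(1+1/16) = 1183/1250 ≈ 0.946400
step 4 [4y] swap r/1=941/38249: DF=(1 − 941/38249·(0.990200+0.982400+0.946400))/(1+941/38249) = 9059/10000 ≈ 0.905900
step 5 [5y] bond c/1=23/400: DF=(2282663/2000000 − 23/400·(0.990200+0.982400+0.946400+0.905900))/(1+23/400) = 8713/10000 ≈ 0.871300
step 6 [6y] zero: DF = P = 2151/2500 ≈ 0.860400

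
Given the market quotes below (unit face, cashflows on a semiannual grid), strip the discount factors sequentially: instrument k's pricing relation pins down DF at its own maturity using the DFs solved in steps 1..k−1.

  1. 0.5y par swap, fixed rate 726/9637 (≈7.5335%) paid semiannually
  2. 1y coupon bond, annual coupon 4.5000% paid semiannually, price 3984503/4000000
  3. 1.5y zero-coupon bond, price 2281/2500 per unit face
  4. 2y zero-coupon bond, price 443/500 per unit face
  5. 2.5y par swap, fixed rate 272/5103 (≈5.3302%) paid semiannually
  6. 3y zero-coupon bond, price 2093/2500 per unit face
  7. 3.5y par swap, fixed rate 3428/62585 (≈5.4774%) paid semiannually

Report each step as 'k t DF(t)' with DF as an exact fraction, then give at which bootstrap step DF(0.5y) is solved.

step 1 [0.5y] swap r/2=363/9637: DF=(1 − 363/9637·(0))/(1+363/9637) = 9637/10000 ≈ 0.963700
step 2 [1y] bond c/2=9/400: DF=(3984503/4000000 − 9/400·(0.963700))/(1+9/400) = 953/1000 ≈ 0.953000
step 3 [1.5y] zero: DF = P = 2281/2500 ≈ 0.912400
step 4 [2y] zero: DF = P = 443/500 ≈ 0.886000
step 5 [2.5y] swap r/2=136/5103: DF=(1 − 136/5103·(0.963700+0.953000+0.912400+0.886000))/(1+136/5103) = 1097/1250 ≈ 0.877600
step 6 [3y] zero: DF = P = 2093/2500 ≈ 0.837200
step 7 [3.5y] swap r/2=1714/62585: DF=(1 − 1714/62585·(0.963700+0.953000+0.912400+0.886000+0.877600+0.837200))/(1+1714/62585) = 4143/5000 ≈ 0.828600

1 1/2 9637/10000
2 1 953/1000
3 3/2 2281/2500
4 2 443/500
5 5/2 1097/1250
6 3 2093/2500
7 7/2 4143/5000
DF(0.5y) is solved at step 1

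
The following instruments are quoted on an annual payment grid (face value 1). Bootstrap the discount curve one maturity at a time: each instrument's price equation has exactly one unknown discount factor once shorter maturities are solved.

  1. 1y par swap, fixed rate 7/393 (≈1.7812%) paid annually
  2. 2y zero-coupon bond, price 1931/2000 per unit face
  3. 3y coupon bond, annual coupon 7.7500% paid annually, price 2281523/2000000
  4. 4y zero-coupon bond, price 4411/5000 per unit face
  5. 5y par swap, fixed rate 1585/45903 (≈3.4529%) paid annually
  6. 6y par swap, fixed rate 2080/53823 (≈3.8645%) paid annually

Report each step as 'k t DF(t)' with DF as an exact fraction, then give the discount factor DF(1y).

1 1 393/400
2 2 1931/2000
3 3 4593/5000
4 4 4411/5000
5 5 1683/2000
6 6 99/125
DF(1y) = 393/400 ≈ 0.982500

step 1 [1y] swap r/1=7/393: DF=(1 − 7/393·(0))/(1+7/393) = 393/400 ≈ 0.982500
step 2 [2y] zero: DF = P = 1931/2000 ≈ 0.965500
step 3 [3y] bond c/1=31/400: DF=(2281523/2000000 − 31/400·(0.982500+0.965500))/(1+31/400) = 4593/5000 ≈ 0.918600
step 4 [4y] zero: DF = P = 4411/5000 ≈ 0.882200
step 5 [5y] swap r/1=1585/45903: DF=(1 − 1585/45903·(0.982500+0.965500+0.918600+0.882200))/(1+1585/45903) = 1683/2000 ≈ 0.841500
step 6 [6y] swap r/1=2080/53823: DF=(1 − 2080/53823·(0.982500+0.965500+0.918600+0.882200+0.841500))/(1+2080/53823) = 99/125 ≈ 0.792000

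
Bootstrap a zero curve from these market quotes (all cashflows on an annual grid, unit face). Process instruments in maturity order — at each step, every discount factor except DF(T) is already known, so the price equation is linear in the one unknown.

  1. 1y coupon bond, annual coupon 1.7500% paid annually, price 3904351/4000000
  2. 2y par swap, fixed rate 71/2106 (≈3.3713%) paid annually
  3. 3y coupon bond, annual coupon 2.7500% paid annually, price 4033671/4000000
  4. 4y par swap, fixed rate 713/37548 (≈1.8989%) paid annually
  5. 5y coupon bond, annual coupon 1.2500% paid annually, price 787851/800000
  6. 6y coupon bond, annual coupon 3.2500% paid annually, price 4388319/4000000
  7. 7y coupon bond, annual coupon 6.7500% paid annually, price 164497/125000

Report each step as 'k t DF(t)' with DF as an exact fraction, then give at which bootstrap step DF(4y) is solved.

step 1 [1y] bond c/1=7/400: DF=(3904351/4000000 − 7/400·(0))/(1+7/400) = 9593/10000 ≈ 0.959300
step 2 [2y] swap r/1=71/2106: DF=(1 − 71/2106·(0.959300))/(1+71/2106) = 9361/10000 ≈ 0.936100
step 3 [3y] bond c/1=11/400: DF=(4033671/4000000 − 11/400·(0.959300+0.936100))/(1+11/400) = 9307/10000 ≈ 0.930700
step 4 [4y] swap r/1=713/37548: DF=(1 − 713/37548·(0.959300+0.936100+0.930700))/(1+713/37548) = 9287/10000 ≈ 0.928700
step 5 [5y] bond c/1=1/80: DF=(787851/800000 − 1/80·(0.959300+0.936100+0.930700+0.928700))/(1+1/80) = 9263/10000 ≈ 0.926300
step 6 [6y] bond c/1=13/400: DF=(4388319/4000000 − 13/400·(0.959300+0.936100+0.930700+0.928700+0.926300))/(1+13/400) = 572/625 ≈ 0.915200
step 7 [7y] bond c/1=27/400: DF=(164497/125000 − 27/400·(0.959300+0.936100+0.930700+0.928700+0.926300+0.915200))/(1+27/400) = 8789/10000 ≈ 0.878900

1 1 9593/10000
2 2 9361/10000
3 3 9307/10000
4 4 9287/10000
5 5 9263/10000
6 6 572/625
7 7 8789/10000
DF(4y) is solved at step 4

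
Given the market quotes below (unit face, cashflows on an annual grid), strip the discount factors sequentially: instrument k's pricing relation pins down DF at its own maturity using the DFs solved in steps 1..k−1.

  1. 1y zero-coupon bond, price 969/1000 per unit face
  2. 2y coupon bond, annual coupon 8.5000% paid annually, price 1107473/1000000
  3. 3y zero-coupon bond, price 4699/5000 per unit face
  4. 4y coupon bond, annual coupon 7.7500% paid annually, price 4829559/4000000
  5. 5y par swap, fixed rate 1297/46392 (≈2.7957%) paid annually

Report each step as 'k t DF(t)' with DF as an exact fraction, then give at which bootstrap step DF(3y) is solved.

step 1 [1y] zero: DF = P = 969/1000 ≈ 0.969000
step 2 [2y] bond c/1=17/200: DF=(1107473/1000000 − 17/200·(0.969000))/(1+17/200) = 1181/1250 ≈ 0.944800
step 3 [3y] zero: DF = P = 4699/5000 ≈ 0.939800
step 4 [4y] bond c/1=31/400: DF=(4829559/4000000 − 31/400·(0.969000+0.944800+0.939800))/(1+31/400) = 9153/10000 ≈ 0.915300
step 5 [5y] swap r/1=1297/46392: DF=(1 − 1297/46392·(0.969000+0.944800+0.939800+0.915300))/(1+1297/46392) = 8703/10000 ≈ 0.870300

1 1 969/1000
2 2 1181/1250
3 3 4699/5000
4 4 9153/10000
5 5 8703/10000
DF(3y) is solved at step 3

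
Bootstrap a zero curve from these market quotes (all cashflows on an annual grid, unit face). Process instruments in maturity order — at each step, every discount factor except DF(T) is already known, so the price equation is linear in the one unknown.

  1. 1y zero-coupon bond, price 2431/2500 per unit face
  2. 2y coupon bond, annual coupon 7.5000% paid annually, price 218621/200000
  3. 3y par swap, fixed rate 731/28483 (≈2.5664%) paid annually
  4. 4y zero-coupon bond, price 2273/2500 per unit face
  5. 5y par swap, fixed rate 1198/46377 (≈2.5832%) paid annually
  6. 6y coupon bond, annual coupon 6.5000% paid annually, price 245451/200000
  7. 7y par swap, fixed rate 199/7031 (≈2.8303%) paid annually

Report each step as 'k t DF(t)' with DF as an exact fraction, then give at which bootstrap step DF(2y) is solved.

step 1 [1y] zero: DF = P = 2431/2500 ≈ 0.972400
step 2 [2y] bond c/1=3/40: DF=(218621/200000 − 3/40·(0.972400))/(1+3/40) = 949/1000 ≈ 0.949000
step 3 [3y] swap r/1=731/28483: DF=(1 − 731/28483·(0.972400+0.949000))/(1+731/28483) = 9269/10000 ≈ 0.926900
step 4 [4y] zero: DF = P = 2273/2500 ≈ 0.909200
step 5 [5y] swap r/1=1198/46377: DF=(1 − 1198/46377·(0.972400+0.949000+0.926900+0.909200))/(1+1198/46377) = 4401/5000 ≈ 0.880200
step 6 [6y] bond c/1=13/200: DF=(245451/200000 − 13/200·(0.972400+0.949000+0.926900+0.909200+0.880200))/(1+13/200) = 8693/10000 ≈ 0.869300
step 7 [7y] swap r/1=199/7031: DF=(1 − 199/7031·(0.972400+0.949000+0.926900+0.909200+0.880200+0.869300))/(1+199/7031) = 8209/10000 ≈ 0.820900

1 1 2431/2500
2 2 949/1000
3 3 9269/10000
4 4 2273/2500
5 5 4401/5000
6 6 8693/10000
7 7 8209/10000
DF(2y) is solved at step 2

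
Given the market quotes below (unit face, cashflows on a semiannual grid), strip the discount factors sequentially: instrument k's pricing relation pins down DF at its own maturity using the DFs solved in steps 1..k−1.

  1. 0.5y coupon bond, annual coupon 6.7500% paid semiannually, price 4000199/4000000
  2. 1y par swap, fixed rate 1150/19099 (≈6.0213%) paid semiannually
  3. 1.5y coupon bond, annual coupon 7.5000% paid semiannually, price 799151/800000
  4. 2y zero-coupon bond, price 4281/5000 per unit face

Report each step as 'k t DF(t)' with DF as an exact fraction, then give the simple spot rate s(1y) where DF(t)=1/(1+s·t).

1 1/2 4837/5000
2 1 377/400
3 3/2 4469/5000
4 2 4281/5000
s(1y) = (1/(377/400) − 1)/(1) = 23/377 ≈ 6.1008%

step 1 [0.5y] bond c/2=27/800: DF=(4000199/4000000 − 27/800·(0))/(1+27/800) = 4837/5000 ≈ 0.967400
step 2 [1y] swap r/2=575/19099: DF=(1 − 575/19099·(0.967400))/(1+575/19099) = 377/400 ≈ 0.942500
step 3 [1.5y] bond c/2=3/80: DF=(799151/800000 − 3/80·(0.967400+0.942500))/(1+3/80) = 4469/5000 ≈ 0.893800
step 4 [2y] zero: DF = P = 4281/5000 ≈ 0.856200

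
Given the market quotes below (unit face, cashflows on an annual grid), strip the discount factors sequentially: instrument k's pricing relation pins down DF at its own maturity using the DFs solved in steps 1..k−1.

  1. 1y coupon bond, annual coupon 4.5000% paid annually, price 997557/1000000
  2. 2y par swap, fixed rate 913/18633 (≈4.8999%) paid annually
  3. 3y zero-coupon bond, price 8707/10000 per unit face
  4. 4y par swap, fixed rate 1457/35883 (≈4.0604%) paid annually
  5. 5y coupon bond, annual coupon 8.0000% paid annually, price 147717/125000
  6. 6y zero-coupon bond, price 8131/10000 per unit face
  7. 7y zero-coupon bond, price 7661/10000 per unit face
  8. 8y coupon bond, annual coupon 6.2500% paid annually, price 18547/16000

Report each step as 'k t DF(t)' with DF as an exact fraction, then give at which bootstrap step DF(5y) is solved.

1 1 4773/5000
2 2 9087/10000
3 3 8707/10000
4 4 8543/10000
5 5 2071/2500
6 6 8131/10000
7 7 7661/10000
8 8 7383/10000
DF(5y) is solved at step 5

step 1 [1y] bond c/1=9/200: DF=(997557/1000000 − 9/200·(0))/(1+9/200) = 4773/5000 ≈ 0.954600
step 2 [2y] swap r/1=913/18633: DF=(1 − 913/18633·(0.954600))/(1+913/18633) = 9087/10000 ≈ 0.908700
step 3 [3y] zero: DF = P = 8707/10000 ≈ 0.870700
step 4 [4y] swap r/1=1457/35883: DF=(1 − 1457/35883·(0.954600+0.908700+0.870700))/(1+1457/35883) = 8543/10000 ≈ 0.854300
step 5 [5y] bond c/1=2/25: DF=(147717/125000 − 2/25·(0.954600+0.908700+0.870700+0.854300))/(1+2/25) = 2071/2500 ≈ 0.828400
step 6 [6y] zero: DF = P = 8131/10000 ≈ 0.813100
step 7 [7y] zero: DF = P = 7661/10000 ≈ 0.766100
step 8 [8y] bond c/1=1/16: DF=(18547/16000 − 1/16·(0.954600+0.908700+0.870700+0.854300+0.828400+0.813100+0.766100))/(1+1/16) = 7383/10000 ≈ 0.738300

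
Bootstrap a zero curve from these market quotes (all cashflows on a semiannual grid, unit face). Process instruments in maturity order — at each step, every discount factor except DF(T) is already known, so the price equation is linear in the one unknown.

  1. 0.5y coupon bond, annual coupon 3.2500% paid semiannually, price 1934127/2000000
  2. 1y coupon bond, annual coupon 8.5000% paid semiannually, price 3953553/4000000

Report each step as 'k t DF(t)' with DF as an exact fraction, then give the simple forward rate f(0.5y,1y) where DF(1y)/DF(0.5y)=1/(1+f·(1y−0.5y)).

1 1/2 2379/2500
2 1 9093/10000
f(0.5y,1y) = ((2379/2500)/(9093/10000) − 1)/(1/2) = 282/3031 ≈ 9.3039%

step 1 [0.5y] bond c/2=13/800: DF=(1934127/2000000 − 13/800·(0))/(1+13/800) = 2379/2500 ≈ 0.951600
step 2 [1y] bond c/2=17/400: DF=(3953553/4000000 − 17/400·(0.951600))/(1+17/400) = 9093/10000 ≈ 0.909300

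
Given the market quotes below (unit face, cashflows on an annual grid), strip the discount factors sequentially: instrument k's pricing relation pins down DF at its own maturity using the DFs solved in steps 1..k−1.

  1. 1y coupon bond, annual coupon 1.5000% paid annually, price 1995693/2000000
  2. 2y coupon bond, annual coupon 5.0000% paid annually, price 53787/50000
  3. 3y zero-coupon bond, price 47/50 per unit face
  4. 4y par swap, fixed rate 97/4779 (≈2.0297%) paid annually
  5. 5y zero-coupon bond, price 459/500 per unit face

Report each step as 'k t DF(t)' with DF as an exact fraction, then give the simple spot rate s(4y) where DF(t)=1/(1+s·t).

1 1 9831/10000
2 2 9777/10000
3 3 47/50
4 4 1153/1250
5 5 459/500
s(4y) = (1/(1153/1250) − 1)/(4) = 97/4612 ≈ 2.1032%

step 1 [1y] bond c/1=3/200: DF=(1995693/2000000 − 3/200·(0))/(1+3/200) = 9831/10000 ≈ 0.983100
step 2 [2y] bond c/1=1/20: DF=(53787/50000 − 1/20·(0.983100))/(1+1/20) = 9777/10000 ≈ 0.977700
step 3 [3y] zero: DF = P = 47/50 ≈ 0.940000
step 4 [4y] swap r/1=97/4779: DF=(1 − 97/4779·(0.983100+0.977700+0.940000))/(1+97/4779) = 1153/1250 ≈ 0.922400
step 5 [5y] zero: DF = P = 459/500 ≈ 0.918000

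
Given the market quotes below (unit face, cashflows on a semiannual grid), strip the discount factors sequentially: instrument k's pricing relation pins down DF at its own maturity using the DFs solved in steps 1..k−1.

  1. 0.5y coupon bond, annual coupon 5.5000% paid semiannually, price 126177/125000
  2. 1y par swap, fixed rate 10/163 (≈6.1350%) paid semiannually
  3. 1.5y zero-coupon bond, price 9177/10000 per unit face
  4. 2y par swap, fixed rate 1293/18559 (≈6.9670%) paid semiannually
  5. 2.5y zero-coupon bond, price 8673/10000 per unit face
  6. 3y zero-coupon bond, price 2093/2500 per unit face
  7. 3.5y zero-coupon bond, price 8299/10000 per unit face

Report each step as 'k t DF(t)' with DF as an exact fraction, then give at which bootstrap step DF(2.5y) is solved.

1 1/2 614/625
2 1 941/1000
3 3/2 9177/10000
4 2 8707/10000
5 5/2 8673/10000
6 3 2093/2500
7 7/2 8299/10000
DF(2.5y) is solved at step 5

step 1 [0.5y] bond c/2=11/400: DF=(126177/125000 − 11/400·(0))/(1+11/400) = 614/625 ≈ 0.982400
step 2 [1y] swap r/2=5/163: DF=(1 − 5/163·(0.982400))/(1+5/163) = 941/1000 ≈ 0.941000
step 3 [1.5y] zero: DF = P = 9177/10000 ≈ 0.917700
step 4 [2y] swap r/2=1293/37118: DF=(1 − 1293/37118·(0.982400+0.941000+0.917700))/(1+1293/37118) = 8707/10000 ≈ 0.870700
step 5 [2.5y] zero: DF = P = 8673/10000 ≈ 0.867300
step 6 [3y] zero: DF = P = 2093/2500 ≈ 0.837200
step 7 [3.5y] zero: DF = P = 8299/10000 ≈ 0.829900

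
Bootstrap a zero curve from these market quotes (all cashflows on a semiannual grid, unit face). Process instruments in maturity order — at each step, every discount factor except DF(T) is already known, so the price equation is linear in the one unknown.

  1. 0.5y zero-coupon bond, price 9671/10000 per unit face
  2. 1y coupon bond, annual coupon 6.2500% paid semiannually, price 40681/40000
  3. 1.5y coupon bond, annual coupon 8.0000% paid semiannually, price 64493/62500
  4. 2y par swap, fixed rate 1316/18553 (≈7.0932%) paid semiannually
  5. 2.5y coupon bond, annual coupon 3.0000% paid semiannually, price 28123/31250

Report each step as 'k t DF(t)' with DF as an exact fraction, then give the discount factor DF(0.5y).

step 1 [0.5y] zero: DF = P = 9671/10000 ≈ 0.967100
step 2 [1y] bond c/2=1/32: DF=(40681/40000 − 1/32·(0.967100))/(1+1/32) = 9569/10000 ≈ 0.956900
step 3 [1.5y] bond c/2=1/25: DF=(64493/62500 − 1/25·(0.967100+0.956900))/(1+1/25) = 4591/5000 ≈ 0.918200
step 4 [2y] swap r/2=658/18553: DF=(1 − 658/18553·(0.967100+0.956900+0.918200))/(1+658/18553) = 2171/2500 ≈ 0.868400
step 5 [2.5y] bond c/2=3/200: DF=(28123/31250 − 3/200·(0.967100+0.956900+0.918200+0.868400))/(1+3/200) = 4159/5000 ≈ 0.831800

1 1/2 9671/10000
2 1 9569/10000
3 3/2 4591/5000
4 2 2171/2500
5 5/2 4159/5000
DF(0.5y) = 9671/10000 ≈ 0.967100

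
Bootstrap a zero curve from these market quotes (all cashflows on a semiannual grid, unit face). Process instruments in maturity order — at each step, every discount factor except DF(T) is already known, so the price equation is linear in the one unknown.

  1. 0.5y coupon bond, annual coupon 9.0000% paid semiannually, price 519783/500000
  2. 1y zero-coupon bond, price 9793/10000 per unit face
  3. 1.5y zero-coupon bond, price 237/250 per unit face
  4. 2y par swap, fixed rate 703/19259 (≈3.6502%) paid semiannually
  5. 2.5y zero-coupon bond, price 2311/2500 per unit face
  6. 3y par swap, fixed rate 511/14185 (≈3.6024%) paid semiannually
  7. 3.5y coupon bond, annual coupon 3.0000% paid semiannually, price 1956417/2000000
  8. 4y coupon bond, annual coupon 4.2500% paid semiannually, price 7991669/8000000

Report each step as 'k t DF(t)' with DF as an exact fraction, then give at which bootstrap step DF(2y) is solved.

step 1 [0.5y] bond c/2=9/200: DF=(519783/500000 − 9/200·(0))/(1+9/200) = 2487/2500 ≈ 0.994800
step 2 [1y] zero: DF = P = 9793/10000 ≈ 0.979300
step 3 [1.5y] zero: DF = P = 237/250 ≈ 0.948000
step 4 [2y] swap r/2=703/38518: DF=(1 − 703/38518·(0.994800+0.979300+0.948000))/(1+703/38518) = 9297/10000 ≈ 0.929700
step 5 [2.5y] zero: DF = P = 2311/2500 ≈ 0.924400
step 6 [3y] swap r/2=511/28370: DF=(1 − 511/28370·(0.994800+0.979300+0.948000+0.929700+0.924400))/(1+511/28370) = 4489/5000 ≈ 0.897800
step 7 [3.5y] bond c/2=3/200: DF=(1956417/2000000 − 3/200·(0.994800+0.979300+0.948000+0.929700+0.924400+0.897800))/(1+3/200) = 8799/10000 ≈ 0.879900
step 8 [4y] bond c/2=17/800: DF=(7991669/8000000 − 17/800·(0.994800+0.979300+0.948000+0.929700+0.924400+0.897800+0.879900))/(1+17/800) = 4209/5000 ≈ 0.841800

1 1/2 2487/2500
2 1 9793/10000
3 3/2 237/250
4 2 9297/10000
5 5/2 2311/2500
6 3 4489/5000
7 7/2 8799/10000
8 4 4209/5000
DF(2y) is solved at step 4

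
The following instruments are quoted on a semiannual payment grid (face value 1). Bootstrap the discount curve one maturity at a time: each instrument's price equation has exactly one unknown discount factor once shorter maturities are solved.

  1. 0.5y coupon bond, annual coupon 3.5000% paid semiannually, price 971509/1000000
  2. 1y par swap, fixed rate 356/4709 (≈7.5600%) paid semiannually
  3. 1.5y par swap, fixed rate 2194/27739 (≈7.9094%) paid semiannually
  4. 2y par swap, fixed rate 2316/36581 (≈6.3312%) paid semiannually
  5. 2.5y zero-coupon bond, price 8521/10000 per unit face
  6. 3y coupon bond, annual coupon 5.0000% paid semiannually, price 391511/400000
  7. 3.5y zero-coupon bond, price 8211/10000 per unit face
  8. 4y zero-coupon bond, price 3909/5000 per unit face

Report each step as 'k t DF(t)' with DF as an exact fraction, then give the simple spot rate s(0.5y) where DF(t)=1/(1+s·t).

1 1/2 2387/2500
2 1 1161/1250
3 3/2 8903/10000
4 2 4421/5000
5 5/2 8521/10000
6 3 8449/10000
7 7/2 8211/10000
8 4 3909/5000
s(0.5y) = (1/(2387/2500) − 1)/(1/2) = 226/2387 ≈ 9.4680%

step 1 [0.5y] bond c/2=7/400: DF=(971509/1000000 − 7/400·(0))/(1+7/400) = 2387/2500 ≈ 0.954800
step 2 [1y] swap r/2=178/4709: DF=(1 − 178/4709·(0.954800))/(1+178/4709) = 1161/1250 ≈ 0.928800
step 3 [1.5y] swap r/2=1097/27739: DF=(1 − 1097/27739·(0.954800+0.928800))/(1+1097/27739) = 8903/10000 ≈ 0.890300
step 4 [2y] swap r/2=1158/36581: DF=(1 − 1158/36581·(0.954800+0.928800+0.890300))/(1+1158/36581) = 4421/5000 ≈ 0.884200
step 5 [2.5y] zero: DF = P = 8521/10000 ≈ 0.852100
step 6 [3y] bond c/2=1/40: DF=(391511/400000 − 1/40·(0.954800+0.928800+0.890300+0.884200+0.852100))/(1+1/40) = 8449/10000 ≈ 0.844900
step 7 [3.5y] zero: DF = P = 8211/10000 ≈ 0.821100
step 8 [4y] zero: DF = P = 3909/5000 ≈ 0.781800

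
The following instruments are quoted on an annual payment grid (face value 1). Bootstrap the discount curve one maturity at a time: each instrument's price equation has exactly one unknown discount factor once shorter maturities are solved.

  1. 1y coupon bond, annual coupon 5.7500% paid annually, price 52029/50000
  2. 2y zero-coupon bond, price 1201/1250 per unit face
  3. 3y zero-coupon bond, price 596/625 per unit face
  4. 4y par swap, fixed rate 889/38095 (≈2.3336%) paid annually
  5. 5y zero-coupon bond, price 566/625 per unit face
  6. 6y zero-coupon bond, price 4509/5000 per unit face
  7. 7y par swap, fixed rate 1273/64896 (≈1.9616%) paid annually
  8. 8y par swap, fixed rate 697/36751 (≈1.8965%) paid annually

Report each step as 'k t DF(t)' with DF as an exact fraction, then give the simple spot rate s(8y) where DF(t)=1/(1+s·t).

1 1 123/125
2 2 1201/1250
3 3 596/625
4 4 9111/10000
5 5 566/625
6 6 4509/5000
7 7 8727/10000
8 8 4303/5000
s(8y) = (1/(4303/5000) − 1)/(8) = 697/34424 ≈ 2.0248%

step 1 [1y] bond c/1=23/400: DF=(52029/50000 − 23/400·(0))/(1+23/400) = 123/125 ≈ 0.984000
step 2 [2y] zero: DF = P = 1201/1250 ≈ 0.960800
step 3 [3y] zero: DF = P = 596/625 ≈ 0.953600
step 4 [4y] swap r/1=889/38095: DF=(1 − 889/38095·(0.984000+0.960800+0.953600))/(1+889/38095) = 9111/10000 ≈ 0.911100
step 5 [5y] zero: DF = P = 566/625 ≈ 0.905600
step 6 [6y] zero: DF = P = 4509/5000 ≈ 0.901800
step 7 [7y] swap r/1=1273/64896: DF=(1 − 1273/64896·(0.984000+0.960800+0.953600+0.911100+0.905600+0.901800))/(1+1273/64896) = 8727/10000 ≈ 0.872700
step 8 [8y] swap r/1=697/36751: DF=(1 − 697/36751·(0.984000+0.960800+0.953600+0.911100+0.905600+0.901800+0.872700))/(1+697/36751) = 4303/5000 ≈ 0.860600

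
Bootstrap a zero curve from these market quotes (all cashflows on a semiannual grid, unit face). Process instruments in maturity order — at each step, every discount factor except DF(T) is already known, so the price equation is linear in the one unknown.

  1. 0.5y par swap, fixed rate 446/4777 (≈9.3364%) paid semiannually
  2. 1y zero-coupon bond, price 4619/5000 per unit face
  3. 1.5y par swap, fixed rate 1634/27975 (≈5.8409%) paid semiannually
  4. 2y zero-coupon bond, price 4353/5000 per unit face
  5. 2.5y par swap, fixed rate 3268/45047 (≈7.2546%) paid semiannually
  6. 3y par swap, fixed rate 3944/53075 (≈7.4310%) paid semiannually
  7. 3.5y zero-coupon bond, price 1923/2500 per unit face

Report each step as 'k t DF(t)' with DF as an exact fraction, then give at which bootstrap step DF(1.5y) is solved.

step 1 [0.5y] swap r/2=223/4777: DF=(1 − 223/4777·(0))/(1+223/4777) = 4777/5000 ≈ 0.955400
step 2 [1y] zero: DF = P = 4619/5000 ≈ 0.923800
step 3 [1.5y] swap r/2=817/27975: DF=(1 − 817/27975·(0.955400+0.923800))/(1+817/27975) = 9183/10000 ≈ 0.918300
step 4 [2y] zero: DF = P = 4353/5000 ≈ 0.870600
step 5 [2.5y] swap r/2=1634/45047: DF=(1 − 1634/45047·(0.955400+0.923800+0.918300+0.870600))/(1+1634/45047) = 4183/5000 ≈ 0.836600
step 6 [3y] swap r/2=1972/53075: DF=(1 − 1972/53075·(0.955400+0.923800+0.918300+0.870600+0.836600))/(1+1972/53075) = 2007/2500 ≈ 0.802800
step 7 [3.5y] zero: DF = P = 1923/2500 ≈ 0.769200

1 1/2 4777/5000
2 1 4619/5000
3 3/2 9183/10000
4 2 4353/5000
5 5/2 4183/5000
6 3 2007/2500
7 7/2 1923/2500
DF(1.5y) is solved at step 3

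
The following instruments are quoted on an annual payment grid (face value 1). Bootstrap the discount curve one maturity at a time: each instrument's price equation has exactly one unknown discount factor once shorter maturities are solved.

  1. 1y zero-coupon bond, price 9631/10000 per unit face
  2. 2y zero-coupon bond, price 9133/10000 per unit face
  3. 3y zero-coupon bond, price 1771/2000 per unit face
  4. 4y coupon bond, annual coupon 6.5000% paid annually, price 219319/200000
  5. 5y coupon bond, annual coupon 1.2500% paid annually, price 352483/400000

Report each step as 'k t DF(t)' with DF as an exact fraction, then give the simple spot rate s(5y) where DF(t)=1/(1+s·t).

1 1 9631/10000
2 2 9133/10000
3 3 1771/2000
4 4 8611/10000
5 5 516/625
s(5y) = (1/(516/625) − 1)/(5) = 109/2580 ≈ 4.2248%

step 1 [1y] zero: DF = P = 9631/10000 ≈ 0.963100
step 2 [2y] zero: DF = P = 9133/10000 ≈ 0.913300
step 3 [3y] zero: DF = P = 1771/2000 ≈ 0.885500
step 4 [4y] bond c/1=13/200: DF=(219319/200000 − 13/200·(0.963100+0.913300+0.885500))/(1+13/200) = 8611/10000 ≈ 0.861100
step 5 [5y] bond c/1=1/80: DF=(352483/400000 − 1/80·(0.963100+0.913300+0.885500+0.861100))/(1+1/80) = 516/625 ≈ 0.825600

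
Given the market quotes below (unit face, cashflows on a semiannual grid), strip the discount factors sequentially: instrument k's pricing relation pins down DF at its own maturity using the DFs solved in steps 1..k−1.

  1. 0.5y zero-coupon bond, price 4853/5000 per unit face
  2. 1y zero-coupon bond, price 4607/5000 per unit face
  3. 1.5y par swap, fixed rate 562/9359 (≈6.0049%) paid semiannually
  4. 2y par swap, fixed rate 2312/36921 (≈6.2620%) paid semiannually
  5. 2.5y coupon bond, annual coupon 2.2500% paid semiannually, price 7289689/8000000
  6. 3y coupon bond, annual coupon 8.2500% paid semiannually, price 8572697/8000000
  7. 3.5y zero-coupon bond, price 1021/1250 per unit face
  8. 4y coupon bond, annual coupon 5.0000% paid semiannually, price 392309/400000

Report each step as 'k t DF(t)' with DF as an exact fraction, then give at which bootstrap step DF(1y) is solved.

step 1 [0.5y] zero: DF = P = 4853/5000 ≈ 0.970600
step 2 [1y] zero: DF = P = 4607/5000 ≈ 0.921400
step 3 [1.5y] swap r/2=281/9359: DF=(1 − 281/9359·(0.970600+0.921400))/(1+281/9359) = 9157/10000 ≈ 0.915700
step 4 [2y] swap r/2=1156/36921: DF=(1 − 1156/36921·(0.970600+0.921400+0.915700))/(1+1156/36921) = 2211/2500 ≈ 0.884400
step 5 [2.5y] bond c/2=9/800: DF=(7289689/8000000 − 9/800·(0.970600+0.921400+0.915700+0.884400))/(1+9/800) = 43/50 ≈ 0.860000
step 6 [3y] bond c/2=33/800: DF=(8572697/8000000 − 33/800·(0.970600+0.921400+0.915700+0.884400+0.860000))/(1+33/800) = 1061/1250 ≈ 0.848800
step 7 [3.5y] zero: DF = P = 1021/1250 ≈ 0.816800
step 8 [4y] bond c/2=1/40: DF=(392309/400000 − 1/40·(0.970600+0.921400+0.915700+0.884400+0.860000+0.848800+0.816800))/(1+1/40) = 2013/2500 ≈ 0.805200

1 1/2 4853/5000
2 1 4607/5000
3 3/2 9157/10000
4 2 2211/2500
5 5/2 43/50
6 3 1061/1250
7 7/2 1021/1250
8 4 2013/2500
DF(1y) is solved at step 2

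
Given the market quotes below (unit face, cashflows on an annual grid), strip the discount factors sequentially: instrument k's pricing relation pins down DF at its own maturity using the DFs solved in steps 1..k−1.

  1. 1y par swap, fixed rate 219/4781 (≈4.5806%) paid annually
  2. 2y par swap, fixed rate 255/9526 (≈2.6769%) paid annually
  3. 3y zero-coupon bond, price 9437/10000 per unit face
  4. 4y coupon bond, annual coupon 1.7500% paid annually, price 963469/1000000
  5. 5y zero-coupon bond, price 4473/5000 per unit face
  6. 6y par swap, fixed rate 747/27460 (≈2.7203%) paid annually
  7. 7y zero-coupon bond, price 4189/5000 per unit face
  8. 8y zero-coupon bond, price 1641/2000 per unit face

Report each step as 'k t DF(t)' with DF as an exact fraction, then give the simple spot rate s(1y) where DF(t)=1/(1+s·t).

1 1 4781/5000
2 2 949/1000
3 3 9437/10000
4 4 8979/10000
5 5 4473/5000
6 6 4253/5000
7 7 4189/5000
8 8 1641/2000
s(1y) = (1/(4781/5000) − 1)/(1) = 219/4781 ≈ 4.5806%

step 1 [1y] swap r/1=219/4781: DF=(1 − 219/4781·(0))/(1+219/4781) = 4781/5000 ≈ 0.956200
step 2 [2y] swap r/1=255/9526: DF=(1 − 255/9526·(0.956200))/(1+255/9526) = 949/1000 ≈ 0.949000
step 3 [3y] zero: DF = P = 9437/10000 ≈ 0.943700
step 4 [4y] bond c/1=7/400: DF=(963469/1000000 − 7/400·(0.956200+0.949000+0.943700))/(1+7/400) = 8979/10000 ≈ 0.897900
step 5 [5y] zero: DF = P = 4473/5000 ≈ 0.894600
step 6 [6y] swap r/1=747/27460: DF=(1 − 747/27460·(0.956200+0.949000+0.943700+0.897900+0.894600))/(1+747/27460) = 4253/5000 ≈ 0.850600
step 7 [7y] zero: DF = P = 4189/5000 ≈ 0.837800
step 8 [8y] zero: DF = P = 1641/2000 ≈ 0.820500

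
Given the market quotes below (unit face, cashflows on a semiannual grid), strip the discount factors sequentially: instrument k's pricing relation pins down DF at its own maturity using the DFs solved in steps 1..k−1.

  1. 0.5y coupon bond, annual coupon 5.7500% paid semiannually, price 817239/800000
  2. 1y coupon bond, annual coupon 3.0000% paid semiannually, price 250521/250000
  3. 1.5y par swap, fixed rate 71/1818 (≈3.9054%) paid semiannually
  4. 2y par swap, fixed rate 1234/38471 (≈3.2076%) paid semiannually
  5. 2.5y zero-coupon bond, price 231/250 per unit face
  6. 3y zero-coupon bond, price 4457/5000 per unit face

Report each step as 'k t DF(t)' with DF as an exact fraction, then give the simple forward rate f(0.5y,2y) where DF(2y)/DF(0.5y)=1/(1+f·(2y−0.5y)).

step 1 [0.5y] bond c/2=23/800: DF=(817239/800000 − 23/800·(0))/(1+23/800) = 993/1000 ≈ 0.993000
step 2 [1y] bond c/2=3/200: DF=(250521/250000 − 3/200·(0.993000))/(1+3/200) = 4863/5000 ≈ 0.972600
step 3 [1.5y] swap r/2=71/3636: DF=(1 − 71/3636·(0.993000+0.972600))/(1+71/3636) = 1179/1250 ≈ 0.943200
step 4 [2y] swap r/2=617/38471: DF=(1 − 617/38471·(0.993000+0.972600+0.943200))/(1+617/38471) = 9383/10000 ≈ 0.938300
step 5 [2.5y] zero: DF = P = 231/250 ≈ 0.924000
step 6 [3y] zero: DF = P = 4457/5000 ≈ 0.891400

1 1/2 993/1000
2 1 4863/5000
3 3/2 1179/1250
4 2 9383/10000
5 5/2 231/250
6 3 4457/5000
f(0.5y,2y) = ((993/1000)/(9383/10000) − 1)/(3/2) = 1094/28149 ≈ 3.8865%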